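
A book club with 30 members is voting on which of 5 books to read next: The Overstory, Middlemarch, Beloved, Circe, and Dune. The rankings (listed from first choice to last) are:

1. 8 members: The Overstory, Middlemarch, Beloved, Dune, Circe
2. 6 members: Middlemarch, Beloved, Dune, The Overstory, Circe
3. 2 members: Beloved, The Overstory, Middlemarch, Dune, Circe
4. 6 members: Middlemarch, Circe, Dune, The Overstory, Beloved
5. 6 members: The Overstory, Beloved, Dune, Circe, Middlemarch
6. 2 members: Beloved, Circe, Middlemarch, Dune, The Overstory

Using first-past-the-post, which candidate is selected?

First-place votes: The Overstory 14, Middlemarch 12, Beloved 4, Circe 0, Dune 0.
The Overstory has the most first-place votes.

The Overstory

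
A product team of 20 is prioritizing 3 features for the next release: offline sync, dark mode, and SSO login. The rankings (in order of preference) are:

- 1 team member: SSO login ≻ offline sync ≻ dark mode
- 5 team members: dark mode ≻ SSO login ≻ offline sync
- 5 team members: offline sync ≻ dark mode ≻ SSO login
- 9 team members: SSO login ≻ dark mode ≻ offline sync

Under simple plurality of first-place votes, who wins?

SSO login

First-place votes: offline sync 5, dark mode 5, SSO login 10.
SSO login has the most first-place votes.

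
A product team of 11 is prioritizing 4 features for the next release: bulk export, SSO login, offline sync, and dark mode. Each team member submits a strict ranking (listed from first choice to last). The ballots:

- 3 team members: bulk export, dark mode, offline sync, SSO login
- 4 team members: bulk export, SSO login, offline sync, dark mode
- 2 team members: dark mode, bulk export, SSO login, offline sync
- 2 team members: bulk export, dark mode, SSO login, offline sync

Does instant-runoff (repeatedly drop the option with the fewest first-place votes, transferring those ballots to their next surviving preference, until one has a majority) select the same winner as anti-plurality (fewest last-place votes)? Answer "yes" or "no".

Instant-runoff — R1 bulk export 9, SSO login 0, offline sync 0, dark mode 2 (bulk export winner). Winner: bulk export.
Anti-plurality — last-place votes: bulk export 0, SSO login 3, offline sync 4, dark mode 4. Winner: bulk export.
The two methods agree.

yes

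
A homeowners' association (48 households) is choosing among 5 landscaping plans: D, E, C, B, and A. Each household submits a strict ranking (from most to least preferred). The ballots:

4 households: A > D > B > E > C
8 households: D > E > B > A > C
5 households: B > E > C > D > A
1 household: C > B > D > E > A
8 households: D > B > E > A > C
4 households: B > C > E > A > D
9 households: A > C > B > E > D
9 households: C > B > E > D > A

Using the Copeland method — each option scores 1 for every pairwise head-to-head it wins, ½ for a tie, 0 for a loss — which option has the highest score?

D: beats A; loses to E, C, and B → score 1.
E: beats D, C, and A; loses to B → score 3.
C: beats D; loses to E, B, and A → score 1.
B: beats D, E, C, and A → score 4.
A: beats C; loses to D, E, and B → score 1.
B has the best pairwise record.

B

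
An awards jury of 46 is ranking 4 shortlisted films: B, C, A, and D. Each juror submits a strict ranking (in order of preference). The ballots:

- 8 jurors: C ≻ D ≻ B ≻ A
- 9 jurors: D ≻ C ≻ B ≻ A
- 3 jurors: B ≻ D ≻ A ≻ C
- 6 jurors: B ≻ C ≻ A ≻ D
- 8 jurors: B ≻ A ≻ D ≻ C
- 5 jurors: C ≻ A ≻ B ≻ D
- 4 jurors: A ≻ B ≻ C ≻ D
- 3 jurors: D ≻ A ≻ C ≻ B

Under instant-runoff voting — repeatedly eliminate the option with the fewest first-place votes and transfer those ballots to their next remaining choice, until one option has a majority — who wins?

C

Round 1: B 17, C 13, A 4, D 12. Eliminate A.
Round 2: B 21, C 13, D 12. Eliminate D.
Round 3: B 21, C 25. C has a majority.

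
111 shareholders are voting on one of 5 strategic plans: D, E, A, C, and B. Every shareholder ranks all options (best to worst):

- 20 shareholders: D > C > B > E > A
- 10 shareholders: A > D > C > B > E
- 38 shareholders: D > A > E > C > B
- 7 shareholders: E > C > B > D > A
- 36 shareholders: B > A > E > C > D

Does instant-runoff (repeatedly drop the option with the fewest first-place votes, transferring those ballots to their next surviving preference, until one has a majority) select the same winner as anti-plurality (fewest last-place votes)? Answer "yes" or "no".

no

Instant-runoff — R1 D 58, E 7, A 10, C 0, B 36 (D winner). Winner: D.
Anti-plurality — last-place votes: D 36, E 10, A 27, C 0, B 38. Winner: C.
The two methods disagree.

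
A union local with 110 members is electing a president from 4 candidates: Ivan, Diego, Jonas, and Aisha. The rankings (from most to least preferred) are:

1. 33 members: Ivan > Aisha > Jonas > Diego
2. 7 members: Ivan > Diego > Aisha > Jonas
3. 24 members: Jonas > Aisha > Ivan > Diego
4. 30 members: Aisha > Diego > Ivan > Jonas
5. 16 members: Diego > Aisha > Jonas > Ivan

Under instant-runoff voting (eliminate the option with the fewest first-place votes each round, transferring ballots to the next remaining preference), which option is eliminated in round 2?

Jonas

Round 1: Ivan 40, Diego 16, Jonas 24, Aisha 30. Eliminate Diego.
Round 2: Ivan 40, Jonas 24, Aisha 46. Eliminate Jonas.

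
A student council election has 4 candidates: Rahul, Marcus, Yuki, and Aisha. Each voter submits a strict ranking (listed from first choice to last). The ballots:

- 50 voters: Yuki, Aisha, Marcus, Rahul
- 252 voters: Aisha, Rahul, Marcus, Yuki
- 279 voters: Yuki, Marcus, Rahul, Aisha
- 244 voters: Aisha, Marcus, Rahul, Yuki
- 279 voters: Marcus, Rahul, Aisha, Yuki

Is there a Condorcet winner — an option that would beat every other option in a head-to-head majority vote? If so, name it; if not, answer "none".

Marcus vs Rahul: 852–252 for Marcus.
Marcus vs Yuki: 775–329 for Marcus.
Marcus vs Aisha: 558–546 for Marcus.
Marcus beats every other option head-to-head.

Marcus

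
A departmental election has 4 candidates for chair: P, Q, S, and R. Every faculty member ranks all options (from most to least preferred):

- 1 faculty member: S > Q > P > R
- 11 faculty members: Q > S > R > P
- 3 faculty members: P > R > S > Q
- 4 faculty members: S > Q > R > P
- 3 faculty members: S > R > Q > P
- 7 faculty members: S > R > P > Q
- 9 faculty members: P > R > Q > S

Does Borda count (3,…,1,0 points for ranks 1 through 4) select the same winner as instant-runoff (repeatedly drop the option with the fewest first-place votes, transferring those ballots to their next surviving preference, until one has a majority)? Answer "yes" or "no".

Borda — scores: P 44, Q 55, S 70, R 59. Winner: S.
Instant-runoff — R1 P 12, Q 11, S 15, R 0 (R out); R2 P 12, Q 11, S 15 (Q out); R3 P 12, S 26 (S winner). Winner: S.
The two methods agree.

yes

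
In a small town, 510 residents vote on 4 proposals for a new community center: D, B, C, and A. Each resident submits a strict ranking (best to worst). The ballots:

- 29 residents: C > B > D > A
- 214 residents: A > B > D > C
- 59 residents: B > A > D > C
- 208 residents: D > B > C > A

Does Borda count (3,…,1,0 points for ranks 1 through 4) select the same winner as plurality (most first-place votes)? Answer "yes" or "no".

Borda — scores: D 926, B 1079, C 295, A 760. Winner: B.
Plurality — first-place votes: D 208, B 59, C 29, A 214. Winner: A.
The two methods disagree.

no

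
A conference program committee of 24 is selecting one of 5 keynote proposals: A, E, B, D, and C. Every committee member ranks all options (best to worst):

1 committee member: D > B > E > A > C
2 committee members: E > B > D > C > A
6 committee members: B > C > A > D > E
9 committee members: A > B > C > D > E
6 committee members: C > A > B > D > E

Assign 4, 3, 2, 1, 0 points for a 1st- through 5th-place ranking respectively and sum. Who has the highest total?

A: 1·1 + 2·0 + 6·2 + 9·4 + 6·3 = 67
E: 1·2 + 2·4 + 6·0 + 9·0 + 6·0 = 10
B: 1·3 + 2·3 + 6·4 + 9·3 + 6·2 = 72
D: 1·4 + 2·2 + 6·1 + 9·1 + 6·1 = 29
C: 1·0 + 2·1 + 6·3 + 9·2 + 6·4 = 62
B has the highest Borda score (72).

B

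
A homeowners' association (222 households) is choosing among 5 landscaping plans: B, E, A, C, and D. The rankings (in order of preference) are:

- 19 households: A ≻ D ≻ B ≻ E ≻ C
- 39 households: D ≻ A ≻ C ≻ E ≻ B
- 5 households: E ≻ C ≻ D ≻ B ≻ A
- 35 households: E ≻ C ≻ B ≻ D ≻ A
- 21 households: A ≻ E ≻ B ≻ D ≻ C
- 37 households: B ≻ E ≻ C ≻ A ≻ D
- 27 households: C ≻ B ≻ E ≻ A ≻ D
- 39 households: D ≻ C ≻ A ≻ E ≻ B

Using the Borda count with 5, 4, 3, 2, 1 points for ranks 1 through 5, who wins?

C

B: 19·3 + 39·1 + 5·2 + 35·3 + 21·3 + 37·5 + 27·4 + 39·1 = 606
E: 19·2 + 39·2 + 5·5 + 35·5 + 21·4 + 37·4 + 27·3 + 39·2 = 707
A: 19·5 + 39·4 + 5·1 + 35·1 + 21·5 + 37·2 + 27·2 + 39·3 = 641
C: 19·1 + 39·3 + 5·4 + 35·4 + 21·1 + 37·3 + 27·5 + 39·4 = 719
D: 19·4 + 39·5 + 5·3 + 35·2 + 21·2 + 37·1 + 27·1 + 39·5 = 657
C has the highest Borda score (719).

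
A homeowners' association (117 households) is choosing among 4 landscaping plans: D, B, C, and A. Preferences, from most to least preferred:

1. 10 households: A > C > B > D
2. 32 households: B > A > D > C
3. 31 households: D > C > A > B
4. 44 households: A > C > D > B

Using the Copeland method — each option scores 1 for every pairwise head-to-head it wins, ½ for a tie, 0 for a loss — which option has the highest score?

D: beats B and C; loses to A → score 2.
B: loses to D, C, and A → score 0.
C: beats B; loses to D and A → score 1.
A: beats D, B, and C → score 3.
A has the best pairwise record.

A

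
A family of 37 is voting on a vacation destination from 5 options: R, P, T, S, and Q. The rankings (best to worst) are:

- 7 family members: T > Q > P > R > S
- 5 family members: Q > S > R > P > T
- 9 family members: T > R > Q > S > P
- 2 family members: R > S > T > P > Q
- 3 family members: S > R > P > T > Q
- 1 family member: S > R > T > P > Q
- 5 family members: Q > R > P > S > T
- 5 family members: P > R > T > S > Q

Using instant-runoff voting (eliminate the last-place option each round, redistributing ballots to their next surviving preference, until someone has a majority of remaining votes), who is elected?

Round 1: R 2, P 5, T 16, S 4, Q 10. Eliminate R.
Round 2: P 5, T 16, S 6, Q 10. Eliminate P.
Round 3: T 21, S 6, Q 10. T has a majority.

T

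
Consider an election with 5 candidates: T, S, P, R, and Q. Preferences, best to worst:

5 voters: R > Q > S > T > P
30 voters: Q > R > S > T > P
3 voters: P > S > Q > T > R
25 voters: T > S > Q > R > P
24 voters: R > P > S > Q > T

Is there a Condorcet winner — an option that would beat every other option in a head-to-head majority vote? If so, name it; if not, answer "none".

Checking pairwise contests:
S beats T 62–25.
R beats S 59–28.
T beats P 60–27.
Q beats R 58–29.
S beats Q 52–35.
Every option loses at least one head-to-head, so there is no Condorcet winner.

none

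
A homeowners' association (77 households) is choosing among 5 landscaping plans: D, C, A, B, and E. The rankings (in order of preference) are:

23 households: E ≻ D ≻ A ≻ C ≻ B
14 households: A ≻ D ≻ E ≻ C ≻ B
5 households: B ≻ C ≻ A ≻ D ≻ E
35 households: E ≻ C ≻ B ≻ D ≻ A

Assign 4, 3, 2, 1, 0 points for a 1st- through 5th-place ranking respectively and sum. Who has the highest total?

E

D: 23·3 + 14·3 + 5·1 + 35·1 = 151
C: 23·1 + 14·1 + 5·3 + 35·3 = 157
A: 23·2 + 14·4 + 5·2 + 35·0 = 112
B: 23·0 + 14·0 + 5·4 + 35·2 = 90
E: 23·4 + 14·2 + 5·0 + 35·4 = 260
E has the highest Borda score (260).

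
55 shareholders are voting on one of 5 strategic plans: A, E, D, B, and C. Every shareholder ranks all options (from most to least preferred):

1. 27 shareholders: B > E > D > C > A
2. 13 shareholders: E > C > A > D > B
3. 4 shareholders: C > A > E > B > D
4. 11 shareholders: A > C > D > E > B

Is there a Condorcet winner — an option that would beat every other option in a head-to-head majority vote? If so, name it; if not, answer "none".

E vs A: 40–15 for E.
E vs D: 44–11 for E.
E vs B: 28–27 for E.
E vs C: 40–15 for E.
E beats every other option head-to-head.

E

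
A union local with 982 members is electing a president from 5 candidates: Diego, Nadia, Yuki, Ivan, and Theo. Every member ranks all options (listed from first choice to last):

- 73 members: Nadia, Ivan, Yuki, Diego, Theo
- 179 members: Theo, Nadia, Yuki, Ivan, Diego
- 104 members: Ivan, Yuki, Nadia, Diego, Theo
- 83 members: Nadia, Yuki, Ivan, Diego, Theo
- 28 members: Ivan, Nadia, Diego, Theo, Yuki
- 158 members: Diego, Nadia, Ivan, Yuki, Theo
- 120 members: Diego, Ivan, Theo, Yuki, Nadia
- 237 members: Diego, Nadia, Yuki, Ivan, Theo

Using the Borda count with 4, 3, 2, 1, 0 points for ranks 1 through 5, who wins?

Diego: 73·1 + 179·0 + 104·1 + 83·1 + 28·2 + 158·4 + 120·4 + 237·4 = 2376
Nadia: 73·4 + 179·3 + 104·2 + 83·4 + 28·3 + 158·3 + 120·0 + 237·3 = 2638
Yuki: 73·2 + 179·2 + 104·3 + 83·3 + 28·0 + 158·1 + 120·1 + 237·2 = 1817
Ivan: 73·3 + 179·1 + 104·4 + 83·2 + 28·4 + 158·2 + 120·3 + 237·1 = 2005
Theo: 73·0 + 179·4 + 104·0 + 83·0 + 28·1 + 158·0 + 120·2 + 237·0 = 984
Nadia has the highest Borda score (2638).

Nadia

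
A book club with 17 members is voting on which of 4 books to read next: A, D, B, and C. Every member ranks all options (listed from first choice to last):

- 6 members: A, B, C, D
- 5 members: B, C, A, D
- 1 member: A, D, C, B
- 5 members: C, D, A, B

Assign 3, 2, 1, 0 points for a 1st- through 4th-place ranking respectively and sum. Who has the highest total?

A: 6·3 + 5·1 + 1·3 + 5·1 = 31
D: 6·0 + 5·0 + 1·2 + 5·2 = 12
B: 6·2 + 5·3 + 1·0 + 5·0 = 27
C: 6·1 + 5·2 + 1·1 + 5·3 = 32
C has the highest Borda score (32).

C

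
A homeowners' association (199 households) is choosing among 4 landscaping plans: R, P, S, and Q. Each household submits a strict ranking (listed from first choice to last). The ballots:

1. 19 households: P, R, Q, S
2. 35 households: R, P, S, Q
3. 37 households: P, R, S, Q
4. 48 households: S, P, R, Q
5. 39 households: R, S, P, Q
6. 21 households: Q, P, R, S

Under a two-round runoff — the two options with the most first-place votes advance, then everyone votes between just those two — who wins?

Round 1 first-place votes: R 74, P 56, S 48, Q 21.
R and P advance.
Runoff: R is preferred to P by 74 voters; P by 125.
P wins the runoff.

P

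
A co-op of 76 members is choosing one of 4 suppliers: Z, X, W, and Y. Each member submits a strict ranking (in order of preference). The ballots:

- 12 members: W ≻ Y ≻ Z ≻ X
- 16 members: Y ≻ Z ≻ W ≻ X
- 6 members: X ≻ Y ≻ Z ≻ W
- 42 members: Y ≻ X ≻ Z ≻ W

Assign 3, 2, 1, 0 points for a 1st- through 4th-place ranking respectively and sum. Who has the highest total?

Y

Z: 12·1 + 16·2 + 6·1 + 42·1 = 92
X: 12·0 + 16·0 + 6·3 + 42·2 = 102
W: 12·3 + 16·1 + 6·0 + 42·0 = 52
Y: 12·2 + 16·3 + 6·2 + 42·3 = 210
Y has the highest Borda score (210).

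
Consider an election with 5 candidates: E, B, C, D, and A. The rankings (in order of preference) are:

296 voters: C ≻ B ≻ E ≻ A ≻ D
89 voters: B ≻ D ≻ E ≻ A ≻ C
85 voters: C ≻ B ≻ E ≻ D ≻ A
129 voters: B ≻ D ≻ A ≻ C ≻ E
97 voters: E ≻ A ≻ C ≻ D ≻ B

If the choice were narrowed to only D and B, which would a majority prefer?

B

Voters preferring D to B: 97; preferring B to D: 599.
B wins the head-to-head.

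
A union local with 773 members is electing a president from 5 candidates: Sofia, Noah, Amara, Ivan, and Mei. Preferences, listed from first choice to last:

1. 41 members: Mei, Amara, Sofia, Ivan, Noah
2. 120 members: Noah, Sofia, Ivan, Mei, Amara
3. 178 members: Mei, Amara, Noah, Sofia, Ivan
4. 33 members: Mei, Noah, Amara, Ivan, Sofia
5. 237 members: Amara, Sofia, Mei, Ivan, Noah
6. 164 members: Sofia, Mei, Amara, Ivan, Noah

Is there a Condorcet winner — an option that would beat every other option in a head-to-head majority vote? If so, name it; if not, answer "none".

Checking pairwise contests:
Amara beats Sofia 489–284.
Sofia beats Noah 442–331.
Mei beats Amara 536–237.
Sofia beats Ivan 740–33.
Sofia beats Mei 521–252.
Every option loses at least one head-to-head, so there is no Condorcet winner.

none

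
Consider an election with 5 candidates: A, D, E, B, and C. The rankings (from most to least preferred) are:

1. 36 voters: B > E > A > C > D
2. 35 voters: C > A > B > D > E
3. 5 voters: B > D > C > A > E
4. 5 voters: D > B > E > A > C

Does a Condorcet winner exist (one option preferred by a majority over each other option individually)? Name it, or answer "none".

B vs A: 46–35 for B.
B vs D: 76–5 for B.
B vs E: 81–0 for B.
B vs C: 46–35 for B.
B beats every other option head-to-head.

B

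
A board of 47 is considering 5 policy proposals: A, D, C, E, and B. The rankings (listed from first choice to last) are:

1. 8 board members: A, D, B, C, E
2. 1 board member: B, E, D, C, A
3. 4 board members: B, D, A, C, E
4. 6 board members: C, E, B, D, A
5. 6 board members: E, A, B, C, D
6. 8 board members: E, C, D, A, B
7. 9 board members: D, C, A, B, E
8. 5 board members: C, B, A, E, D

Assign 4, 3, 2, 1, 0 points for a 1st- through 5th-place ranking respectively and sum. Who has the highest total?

C

A: 8·4 + 1·0 + 4·2 + 6·0 + 6·3 + 8·1 + 9·2 + 5·2 = 94
D: 8·3 + 1·2 + 4·3 + 6·1 + 6·0 + 8·2 + 9·4 + 5·0 = 96
C: 8·1 + 1·1 + 4·1 + 6·4 + 6·1 + 8·3 + 9·3 + 5·4 = 114
E: 8·0 + 1·3 + 4·0 + 6·3 + 6·4 + 8·4 + 9·0 + 5·1 = 82
B: 8·2 + 1·4 + 4·4 + 6·2 + 6·2 + 8·0 + 9·1 + 5·3 = 84
C has the highest Borda score (114).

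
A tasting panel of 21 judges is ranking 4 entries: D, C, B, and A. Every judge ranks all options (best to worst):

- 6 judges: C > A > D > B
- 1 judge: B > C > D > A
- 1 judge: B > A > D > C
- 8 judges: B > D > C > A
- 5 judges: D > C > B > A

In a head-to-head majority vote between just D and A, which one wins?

Voters preferring D to A: 14; preferring A to D: 7.
D wins the head-to-head.

D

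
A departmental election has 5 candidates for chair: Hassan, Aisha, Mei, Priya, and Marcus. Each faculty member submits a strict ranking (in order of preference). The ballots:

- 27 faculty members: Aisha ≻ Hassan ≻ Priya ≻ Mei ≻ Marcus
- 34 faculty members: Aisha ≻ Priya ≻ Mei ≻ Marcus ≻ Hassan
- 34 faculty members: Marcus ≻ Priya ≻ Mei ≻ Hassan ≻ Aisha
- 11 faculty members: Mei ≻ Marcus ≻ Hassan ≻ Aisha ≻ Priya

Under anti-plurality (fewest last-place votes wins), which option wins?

Mei

Last-place votes: Hassan 34, Aisha 34, Mei 0, Priya 11, Marcus 27.
Mei is ranked last by the fewest voters, so Mei wins.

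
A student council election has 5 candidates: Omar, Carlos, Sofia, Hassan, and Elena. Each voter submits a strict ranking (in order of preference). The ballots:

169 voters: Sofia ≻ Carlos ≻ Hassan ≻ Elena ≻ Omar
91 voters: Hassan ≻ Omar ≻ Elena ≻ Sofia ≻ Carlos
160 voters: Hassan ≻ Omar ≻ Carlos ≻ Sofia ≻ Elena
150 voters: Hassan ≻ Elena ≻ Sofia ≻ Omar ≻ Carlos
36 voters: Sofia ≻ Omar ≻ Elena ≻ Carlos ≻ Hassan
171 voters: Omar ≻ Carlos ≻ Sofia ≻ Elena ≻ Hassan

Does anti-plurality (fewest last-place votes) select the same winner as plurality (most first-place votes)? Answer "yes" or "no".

no

Anti-plurality — last-place votes: Omar 169, Carlos 241, Sofia 0, Hassan 207, Elena 160. Winner: Sofia.
Plurality — first-place votes: Omar 171, Carlos 0, Sofia 205, Hassan 401, Elena 0. Winner: Hassan.
The two methods disagree.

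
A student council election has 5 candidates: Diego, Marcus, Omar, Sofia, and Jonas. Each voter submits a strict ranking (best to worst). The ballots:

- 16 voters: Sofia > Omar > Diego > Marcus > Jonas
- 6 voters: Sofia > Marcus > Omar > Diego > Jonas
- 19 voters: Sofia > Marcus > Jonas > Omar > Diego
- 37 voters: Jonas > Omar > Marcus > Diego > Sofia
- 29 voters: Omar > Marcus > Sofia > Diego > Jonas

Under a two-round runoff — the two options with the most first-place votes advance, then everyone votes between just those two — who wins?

Sofia

Round 1 first-place votes: Diego 0, Marcus 0, Omar 29, Sofia 41, Jonas 37.
Sofia and Jonas advance.
Runoff: Sofia is preferred to Jonas by 70 voters; Jonas by 37.
Sofia wins the runoff.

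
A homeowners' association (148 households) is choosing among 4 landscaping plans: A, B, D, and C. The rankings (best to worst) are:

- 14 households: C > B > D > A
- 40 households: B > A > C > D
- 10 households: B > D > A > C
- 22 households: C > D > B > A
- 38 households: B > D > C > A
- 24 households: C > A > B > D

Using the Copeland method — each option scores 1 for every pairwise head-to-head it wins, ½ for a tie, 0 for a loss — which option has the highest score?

A: loses to B, D, and C → score 0.
B: beats A, D, and C → score 3.
D: beats A; loses to B and C → score 1.
C: beats A and D; loses to B → score 2.
B has the best pairwise record.

B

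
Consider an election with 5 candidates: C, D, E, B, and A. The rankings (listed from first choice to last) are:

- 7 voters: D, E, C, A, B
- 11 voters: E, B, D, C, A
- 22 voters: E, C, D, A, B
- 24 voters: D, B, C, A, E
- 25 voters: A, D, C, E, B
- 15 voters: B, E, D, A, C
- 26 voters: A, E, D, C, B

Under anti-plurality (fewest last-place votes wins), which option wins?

D

Last-place votes: C 15, D 0, E 24, B 80, A 11.
D is ranked last by the fewest voters, so D wins.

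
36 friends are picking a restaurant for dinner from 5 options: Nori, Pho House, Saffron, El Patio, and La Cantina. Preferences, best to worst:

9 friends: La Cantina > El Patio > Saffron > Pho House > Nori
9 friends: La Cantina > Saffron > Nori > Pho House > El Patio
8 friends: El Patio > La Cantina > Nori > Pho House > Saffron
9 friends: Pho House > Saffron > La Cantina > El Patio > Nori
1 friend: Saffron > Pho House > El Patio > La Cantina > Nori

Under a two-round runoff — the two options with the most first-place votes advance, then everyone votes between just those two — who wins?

La Cantina

Round 1 first-place votes: Nori 0, Pho House 9, Saffron 1, El Patio 8, La Cantina 18.
La Cantina and Pho House advance.
Runoff: La Cantina is preferred to Pho House by 26 voters; Pho House by 10.
La Cantina wins the runoff.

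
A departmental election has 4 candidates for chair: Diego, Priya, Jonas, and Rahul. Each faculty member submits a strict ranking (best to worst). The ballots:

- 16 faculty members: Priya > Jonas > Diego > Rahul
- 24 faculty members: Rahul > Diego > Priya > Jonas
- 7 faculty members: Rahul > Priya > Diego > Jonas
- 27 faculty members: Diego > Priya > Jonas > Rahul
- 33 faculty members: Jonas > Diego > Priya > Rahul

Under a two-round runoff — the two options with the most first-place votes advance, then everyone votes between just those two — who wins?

Jonas

Round 1 first-place votes: Diego 27, Priya 16, Jonas 33, Rahul 31.
Jonas and Rahul advance.
Runoff: Jonas is preferred to Rahul by 76 voters; Rahul by 31.
Jonas wins the runoff.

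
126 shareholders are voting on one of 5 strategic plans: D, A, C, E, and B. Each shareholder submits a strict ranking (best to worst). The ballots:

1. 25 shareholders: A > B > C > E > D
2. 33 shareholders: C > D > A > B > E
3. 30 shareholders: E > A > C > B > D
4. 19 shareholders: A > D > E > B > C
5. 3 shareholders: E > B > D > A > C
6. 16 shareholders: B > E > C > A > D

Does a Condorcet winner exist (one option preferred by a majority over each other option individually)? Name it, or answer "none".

A

A vs D: 90–36 for A.
A vs C: 77–49 for A.
A vs E: 77–49 for A.
A vs B: 107–19 for A.
A beats every other option head-to-head.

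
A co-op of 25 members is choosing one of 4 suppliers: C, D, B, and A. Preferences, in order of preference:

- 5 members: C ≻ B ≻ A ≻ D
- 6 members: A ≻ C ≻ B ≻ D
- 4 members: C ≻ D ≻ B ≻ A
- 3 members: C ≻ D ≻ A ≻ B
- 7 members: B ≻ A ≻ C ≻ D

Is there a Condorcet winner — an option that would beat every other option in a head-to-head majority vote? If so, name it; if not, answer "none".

Checking pairwise contests:
A beats C 13–12.
C beats D 25–0.
C beats B 18–7.
B beats A 16–9.
Every option loses at least one head-to-head, so there is no Condorcet winner.

none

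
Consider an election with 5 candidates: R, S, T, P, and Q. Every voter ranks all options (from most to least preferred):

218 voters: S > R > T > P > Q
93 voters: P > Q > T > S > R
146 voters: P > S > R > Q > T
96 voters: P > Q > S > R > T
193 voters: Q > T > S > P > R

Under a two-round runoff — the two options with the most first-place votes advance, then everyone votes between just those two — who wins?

Round 1 first-place votes: R 0, S 218, T 0, P 335, Q 193.
P and S advance.
Runoff: P is preferred to S by 335 voters; S by 411.
S wins the runoff.

S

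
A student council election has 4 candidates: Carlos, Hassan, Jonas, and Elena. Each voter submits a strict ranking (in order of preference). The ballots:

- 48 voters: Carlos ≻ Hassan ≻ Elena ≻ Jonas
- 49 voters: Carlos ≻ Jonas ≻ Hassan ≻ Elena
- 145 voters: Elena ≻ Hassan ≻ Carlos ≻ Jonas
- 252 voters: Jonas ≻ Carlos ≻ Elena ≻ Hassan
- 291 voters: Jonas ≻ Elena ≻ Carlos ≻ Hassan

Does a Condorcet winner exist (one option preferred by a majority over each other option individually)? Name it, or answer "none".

Jonas

Jonas vs Carlos: 543–242 for Jonas.
Jonas vs Hassan: 592–193 for Jonas.
Jonas vs Elena: 592–193 for Jonas.
Jonas beats every other option head-to-head.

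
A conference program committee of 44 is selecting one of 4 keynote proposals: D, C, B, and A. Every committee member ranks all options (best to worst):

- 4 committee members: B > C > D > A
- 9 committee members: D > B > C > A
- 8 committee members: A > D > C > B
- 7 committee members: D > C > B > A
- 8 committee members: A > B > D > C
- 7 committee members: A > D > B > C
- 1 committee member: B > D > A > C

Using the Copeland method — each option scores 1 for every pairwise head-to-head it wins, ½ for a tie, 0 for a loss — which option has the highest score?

D: beats C and B; loses to A → score 2.
C: loses to D, B, and A → score 0.
B: beats C; loses to D and A → score 1.
A: beats D, C, and B → score 3.
A has the best pairwise record.

A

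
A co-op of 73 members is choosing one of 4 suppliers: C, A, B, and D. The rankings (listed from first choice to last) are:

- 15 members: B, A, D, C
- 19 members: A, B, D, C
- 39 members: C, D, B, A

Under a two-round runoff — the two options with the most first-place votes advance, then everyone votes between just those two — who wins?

Round 1 first-place votes: C 39, A 19, B 15, D 0.
C and A advance.
Runoff: C is preferred to A by 39 voters; A by 34.
C wins the runoff.

C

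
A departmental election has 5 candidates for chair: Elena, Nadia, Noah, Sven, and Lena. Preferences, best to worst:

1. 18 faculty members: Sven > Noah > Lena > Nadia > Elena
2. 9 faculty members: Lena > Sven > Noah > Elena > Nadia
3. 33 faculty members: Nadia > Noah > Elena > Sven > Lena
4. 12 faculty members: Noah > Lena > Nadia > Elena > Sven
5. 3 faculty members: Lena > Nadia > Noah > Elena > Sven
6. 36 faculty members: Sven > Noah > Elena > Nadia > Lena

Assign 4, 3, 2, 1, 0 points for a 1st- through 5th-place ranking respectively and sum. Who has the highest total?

Elena: 18·0 + 9·1 + 33·2 + 12·1 + 3·1 + 36·2 = 162
Nadia: 18·1 + 9·0 + 33·4 + 12·2 + 3·3 + 36·1 = 219
Noah: 18·3 + 9·2 + 33·3 + 12·4 + 3·2 + 36·3 = 333
Sven: 18·4 + 9·3 + 33·1 + 12·0 + 3·0 + 36·4 = 276
Lena: 18·2 + 9·4 + 33·0 + 12·3 + 3·4 + 36·0 = 120
Noah has the highest Borda score (333).

Noah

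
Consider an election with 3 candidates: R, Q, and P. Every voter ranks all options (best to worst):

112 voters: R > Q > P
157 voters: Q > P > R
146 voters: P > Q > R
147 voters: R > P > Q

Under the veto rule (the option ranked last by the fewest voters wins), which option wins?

P

Last-place votes: R 303, Q 147, P 112.
P is ranked last by the fewest voters, so P wins.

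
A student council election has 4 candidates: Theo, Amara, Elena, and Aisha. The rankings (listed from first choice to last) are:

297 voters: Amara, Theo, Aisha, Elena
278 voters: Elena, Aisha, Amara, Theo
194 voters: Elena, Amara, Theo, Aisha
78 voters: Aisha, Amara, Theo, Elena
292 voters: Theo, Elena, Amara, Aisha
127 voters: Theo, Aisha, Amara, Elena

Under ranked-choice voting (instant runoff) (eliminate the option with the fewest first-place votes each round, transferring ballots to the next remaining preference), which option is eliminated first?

Aisha

Round 1: Theo 419, Amara 297, Elena 472, Aisha 78. Eliminate Aisha.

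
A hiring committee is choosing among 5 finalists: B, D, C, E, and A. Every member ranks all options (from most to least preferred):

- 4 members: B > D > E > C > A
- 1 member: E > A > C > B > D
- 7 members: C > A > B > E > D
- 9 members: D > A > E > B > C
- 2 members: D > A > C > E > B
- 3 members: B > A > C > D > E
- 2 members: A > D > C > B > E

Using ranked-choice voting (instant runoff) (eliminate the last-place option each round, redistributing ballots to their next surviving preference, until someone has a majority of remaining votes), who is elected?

D

Round 1: B 7, D 11, C 7, E 1, A 2. Eliminate E.
Round 2: B 7, D 11, C 7, A 3. Eliminate A.
Round 3: B 7, D 13, C 8. Eliminate B.
Round 4: D 17, C 11. D has a majority.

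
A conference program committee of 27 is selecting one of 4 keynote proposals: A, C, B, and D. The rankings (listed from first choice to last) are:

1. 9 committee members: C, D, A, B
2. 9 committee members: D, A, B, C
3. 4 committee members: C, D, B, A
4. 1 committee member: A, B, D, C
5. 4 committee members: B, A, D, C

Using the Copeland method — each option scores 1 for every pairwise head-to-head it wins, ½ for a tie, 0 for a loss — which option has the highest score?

D

A: beats C and B; loses to D → score 2.
C: loses to A, B, and D → score 0.
B: beats C; loses to A and D → score 1.
D: beats A, C, and B → score 3.
D has the best pairwise record.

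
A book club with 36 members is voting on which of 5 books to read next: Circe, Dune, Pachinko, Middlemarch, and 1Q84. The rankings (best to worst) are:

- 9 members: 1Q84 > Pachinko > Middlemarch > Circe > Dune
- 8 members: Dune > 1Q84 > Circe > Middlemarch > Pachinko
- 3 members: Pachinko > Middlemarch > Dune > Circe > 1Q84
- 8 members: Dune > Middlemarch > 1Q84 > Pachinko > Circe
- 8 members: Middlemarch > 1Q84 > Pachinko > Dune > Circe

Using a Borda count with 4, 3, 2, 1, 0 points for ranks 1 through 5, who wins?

1Q84

Circe: 9·1 + 8·2 + 3·1 + 8·0 + 8·0 = 28
Dune: 9·0 + 8·4 + 3·2 + 8·4 + 8·1 = 78
Pachinko: 9·3 + 8·0 + 3·4 + 8·1 + 8·2 = 63
Middlemarch: 9·2 + 8·1 + 3·3 + 8·3 + 8·4 = 91
1Q84: 9·4 + 8·3 + 3·0 + 8·2 + 8·3 = 100
1Q84 has the highest Borda score (100).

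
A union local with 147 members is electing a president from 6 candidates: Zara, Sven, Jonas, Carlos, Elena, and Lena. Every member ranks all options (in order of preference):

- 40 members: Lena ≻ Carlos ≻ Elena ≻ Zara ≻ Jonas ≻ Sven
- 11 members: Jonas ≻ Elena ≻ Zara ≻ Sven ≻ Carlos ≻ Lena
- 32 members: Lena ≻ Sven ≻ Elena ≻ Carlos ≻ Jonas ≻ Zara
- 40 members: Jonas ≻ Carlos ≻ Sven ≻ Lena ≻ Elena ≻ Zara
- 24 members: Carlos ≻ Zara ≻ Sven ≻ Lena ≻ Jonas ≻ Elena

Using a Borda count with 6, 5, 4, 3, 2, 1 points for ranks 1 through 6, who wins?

Zara: 40·3 + 11·4 + 32·1 + 40·1 + 24·5 = 356
Sven: 40·1 + 11·3 + 32·5 + 40·4 + 24·4 = 489
Jonas: 40·2 + 11·6 + 32·2 + 40·6 + 24·2 = 498
Carlos: 40·5 + 11·2 + 32·3 + 40·5 + 24·6 = 662
Elena: 40·4 + 11·5 + 32·4 + 40·2 + 24·1 = 447
Lena: 40·6 + 11·1 + 32·6 + 40·3 + 24·3 = 635
Carlos has the highest Borda score (662).

Carlos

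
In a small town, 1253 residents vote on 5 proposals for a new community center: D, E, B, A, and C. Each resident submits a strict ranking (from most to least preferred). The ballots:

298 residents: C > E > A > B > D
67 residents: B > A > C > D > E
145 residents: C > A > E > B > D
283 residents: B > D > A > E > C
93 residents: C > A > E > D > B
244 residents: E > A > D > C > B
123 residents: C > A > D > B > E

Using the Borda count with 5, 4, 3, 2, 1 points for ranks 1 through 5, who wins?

A

D: 298·1 + 67·2 + 145·1 + 283·4 + 93·2 + 244·3 + 123·3 = 2996
E: 298·4 + 67·1 + 145·3 + 283·2 + 93·3 + 244·5 + 123·1 = 3882
B: 298·2 + 67·5 + 145·2 + 283·5 + 93·1 + 244·1 + 123·2 = 3219
A: 298·3 + 67·4 + 145·4 + 283·3 + 93·4 + 244·4 + 123·4 = 4431
C: 298·5 + 67·3 + 145·5 + 283·1 + 93·5 + 244·2 + 123·5 = 4267
A has the highest Borda score (4431).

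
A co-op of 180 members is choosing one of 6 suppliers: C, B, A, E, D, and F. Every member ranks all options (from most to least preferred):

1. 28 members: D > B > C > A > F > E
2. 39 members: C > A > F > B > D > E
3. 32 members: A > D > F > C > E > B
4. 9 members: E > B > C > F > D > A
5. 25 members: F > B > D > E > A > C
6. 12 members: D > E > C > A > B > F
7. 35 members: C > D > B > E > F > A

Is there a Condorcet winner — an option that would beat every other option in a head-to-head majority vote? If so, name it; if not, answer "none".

D

D vs C: 97–83 for D.
D vs B: 107–73 for D.
D vs A: 109–71 for D.
D vs E: 171–9 for D.
D vs F: 107–73 for D.
D beats every other option head-to-head.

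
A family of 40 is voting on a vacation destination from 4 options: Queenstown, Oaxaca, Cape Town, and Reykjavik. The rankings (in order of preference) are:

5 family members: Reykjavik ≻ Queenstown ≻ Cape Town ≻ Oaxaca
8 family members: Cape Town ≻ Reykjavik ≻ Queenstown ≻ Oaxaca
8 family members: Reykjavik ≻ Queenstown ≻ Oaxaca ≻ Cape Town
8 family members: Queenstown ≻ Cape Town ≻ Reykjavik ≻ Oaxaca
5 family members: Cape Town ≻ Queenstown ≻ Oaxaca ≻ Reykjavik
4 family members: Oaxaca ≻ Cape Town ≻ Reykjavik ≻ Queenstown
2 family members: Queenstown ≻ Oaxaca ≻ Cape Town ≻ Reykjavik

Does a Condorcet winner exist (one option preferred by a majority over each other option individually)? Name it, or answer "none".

Checking pairwise contests:
Reykjavik beats Queenstown 25–15.
Queenstown beats Oaxaca 36–4.
Queenstown beats Cape Town 23–17.
Cape Town beats Reykjavik 27–13.
Every option loses at least one head-to-head, so there is no Condorcet winner.

none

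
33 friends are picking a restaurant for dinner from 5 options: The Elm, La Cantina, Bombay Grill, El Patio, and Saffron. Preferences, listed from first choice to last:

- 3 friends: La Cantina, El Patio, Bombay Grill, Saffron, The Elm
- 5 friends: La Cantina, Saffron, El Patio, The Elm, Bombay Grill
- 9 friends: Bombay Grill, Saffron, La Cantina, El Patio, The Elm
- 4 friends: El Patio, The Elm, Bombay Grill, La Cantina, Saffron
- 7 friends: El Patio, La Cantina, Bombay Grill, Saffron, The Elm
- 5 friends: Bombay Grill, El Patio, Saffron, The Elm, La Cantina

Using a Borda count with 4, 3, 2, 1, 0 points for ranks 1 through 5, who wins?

El Patio

The Elm: 3·0 + 5·1 + 9·0 + 4·3 + 7·0 + 5·1 = 22
La Cantina: 3·4 + 5·4 + 9·2 + 4·1 + 7·3 + 5·0 = 75
Bombay Grill: 3·2 + 5·0 + 9·4 + 4·2 + 7·2 + 5·4 = 84
El Patio: 3·3 + 5·2 + 9·1 + 4·4 + 7·4 + 5·3 = 87
Saffron: 3·1 + 5·3 + 9·3 + 4·0 + 7·1 + 5·2 = 62
El Patio has the highest Borda score (87).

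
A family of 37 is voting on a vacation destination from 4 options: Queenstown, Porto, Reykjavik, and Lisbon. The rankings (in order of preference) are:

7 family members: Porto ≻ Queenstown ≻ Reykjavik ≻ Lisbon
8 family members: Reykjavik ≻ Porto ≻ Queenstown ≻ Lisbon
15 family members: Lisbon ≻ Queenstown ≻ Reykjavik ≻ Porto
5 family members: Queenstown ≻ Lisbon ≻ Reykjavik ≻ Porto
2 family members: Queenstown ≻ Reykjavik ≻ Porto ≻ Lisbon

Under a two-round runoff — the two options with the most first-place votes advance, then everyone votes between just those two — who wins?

Round 1 first-place votes: Queenstown 7, Porto 7, Reykjavik 8, Lisbon 15.
Lisbon and Reykjavik advance.
Runoff: Lisbon is preferred to Reykjavik by 20 voters; Reykjavik by 17.
Lisbon wins the runoff.

Lisbon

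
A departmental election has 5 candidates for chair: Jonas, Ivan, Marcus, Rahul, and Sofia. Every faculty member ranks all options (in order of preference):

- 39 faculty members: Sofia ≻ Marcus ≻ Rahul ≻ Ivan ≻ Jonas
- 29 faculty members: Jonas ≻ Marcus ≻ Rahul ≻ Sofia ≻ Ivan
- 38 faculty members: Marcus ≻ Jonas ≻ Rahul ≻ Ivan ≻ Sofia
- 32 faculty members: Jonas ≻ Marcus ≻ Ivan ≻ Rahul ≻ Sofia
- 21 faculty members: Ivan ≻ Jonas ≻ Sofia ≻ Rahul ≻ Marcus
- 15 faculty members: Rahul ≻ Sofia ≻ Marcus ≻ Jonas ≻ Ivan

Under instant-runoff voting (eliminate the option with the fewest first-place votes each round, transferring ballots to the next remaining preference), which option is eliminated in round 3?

Round 1: Jonas 61, Ivan 21, Marcus 38, Rahul 15, Sofia 39. Eliminate Rahul.
Round 2: Jonas 61, Ivan 21, Marcus 38, Sofia 54. Eliminate Ivan.
Round 3: Jonas 82, Marcus 38, Sofia 54. Eliminate Marcus.

Marcus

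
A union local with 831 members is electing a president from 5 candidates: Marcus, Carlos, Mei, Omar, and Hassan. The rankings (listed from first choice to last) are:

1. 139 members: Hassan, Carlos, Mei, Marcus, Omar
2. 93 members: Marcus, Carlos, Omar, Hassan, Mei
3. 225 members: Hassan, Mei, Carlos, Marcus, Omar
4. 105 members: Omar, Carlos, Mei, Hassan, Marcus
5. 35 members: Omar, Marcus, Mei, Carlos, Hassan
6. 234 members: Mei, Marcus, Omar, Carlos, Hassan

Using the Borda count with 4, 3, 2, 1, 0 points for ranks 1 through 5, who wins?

Marcus: 139·1 + 93·4 + 225·1 + 105·0 + 35·3 + 234·3 = 1543
Carlos: 139·3 + 93·3 + 225·2 + 105·3 + 35·1 + 234·1 = 1730
Mei: 139·2 + 93·0 + 225·3 + 105·2 + 35·2 + 234·4 = 2169
Omar: 139·0 + 93·2 + 225·0 + 105·4 + 35·4 + 234·2 = 1214
Hassan: 139·4 + 93·1 + 225·4 + 105·1 + 35·0 + 234·0 = 1654
Mei has the highest Borda score (2169).

Mei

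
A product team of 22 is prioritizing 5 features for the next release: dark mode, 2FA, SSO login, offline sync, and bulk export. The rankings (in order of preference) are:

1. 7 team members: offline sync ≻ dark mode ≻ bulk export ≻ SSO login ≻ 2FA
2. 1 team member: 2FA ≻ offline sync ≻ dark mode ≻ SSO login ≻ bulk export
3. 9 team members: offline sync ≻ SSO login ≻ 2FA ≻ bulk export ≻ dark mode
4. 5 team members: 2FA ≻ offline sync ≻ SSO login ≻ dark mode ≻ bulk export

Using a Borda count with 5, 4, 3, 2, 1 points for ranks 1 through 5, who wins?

dark mode: 7·4 + 1·3 + 9·1 + 5·2 = 50
2FA: 7·1 + 1·5 + 9·3 + 5·5 = 64
SSO login: 7·2 + 1·2 + 9·4 + 5·3 = 67
offline sync: 7·5 + 1·4 + 9·5 + 5·4 = 104
bulk export: 7·3 + 1·1 + 9·2 + 5·1 = 45
offline sync has the highest Borda score (104).

offline sync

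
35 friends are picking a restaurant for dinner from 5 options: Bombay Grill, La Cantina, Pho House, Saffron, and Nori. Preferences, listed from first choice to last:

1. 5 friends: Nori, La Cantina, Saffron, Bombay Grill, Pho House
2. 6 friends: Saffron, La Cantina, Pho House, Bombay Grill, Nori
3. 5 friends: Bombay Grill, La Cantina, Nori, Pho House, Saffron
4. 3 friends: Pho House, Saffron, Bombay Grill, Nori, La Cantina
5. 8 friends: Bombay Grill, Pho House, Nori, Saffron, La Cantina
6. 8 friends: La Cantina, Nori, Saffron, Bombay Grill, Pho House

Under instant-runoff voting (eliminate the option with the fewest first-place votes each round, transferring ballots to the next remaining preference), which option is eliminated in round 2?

Round 1: Bombay Grill 13, La Cantina 8, Pho House 3, Saffron 6, Nori 5. Eliminate Pho House.
Round 2: Bombay Grill 13, La Cantina 8, Saffron 9, Nori 5. Eliminate Nori.

Nori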